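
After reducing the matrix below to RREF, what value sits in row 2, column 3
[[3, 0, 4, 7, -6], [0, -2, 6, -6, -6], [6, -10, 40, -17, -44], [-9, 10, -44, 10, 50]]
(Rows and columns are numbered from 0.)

-1/2

Multiply R1 by 1/3.
  [  1    0  4/3  7/3   -2 ]
  [  0   -2    6   -6   -6 ]
  [  6  -10   40  -17  -44 ]
  [ -9   10  -44   10   50 ]
Subtract 6 times R1 from R3.
  [  1    0  4/3  7/3   -2 ]
  [  0   -2    6   -6   -6 ]
  [  0  -10   32  -31  -32 ]
  [ -9   10  -44   10   50 ]
Add 9 times R1 to R4.
  [ 1    0  4/3  7/3   -2 ]
  [ 0   -2    6   -6   -6 ]
  [ 0  -10   32  -31  -32 ]
  [ 0   10  -32   31   32 ]
Multiply R2 by -1/2.
  [ 1    0  4/3  7/3   -2 ]
  [ 0    1   -3    3    3 ]
  [ 0  -10   32  -31  -32 ]
  [ 0   10  -32   31   32 ]
Add 10 times R2 to R3.
  [ 1   0  4/3  7/3  -2 ]
  [ 0   1   -3    3   3 ]
  [ 0   0    2   -1  -2 ]
  [ 0  10  -32   31  32 ]
Subtract 10 times R2 from R4.
  [ 1  0  4/3  7/3  -2 ]
  [ 0  1   -3    3   3 ]
  [ 0  0    2   -1  -2 ]
  [ 0  0   -2    1   2 ]
Multiply R3 by 1/2.
  [ 1  0  4/3   7/3  -2 ]
  [ 0  1   -3     3   3 ]
  [ 0  0    1  -1/2  -1 ]
  [ 0  0   -2     1   2 ]
Add 2 times R3 to R4.
  [ 1  0  4/3   7/3  -2 ]
  [ 0  1   -3     3   3 ]
  [ 0  0    1  -1/2  -1 ]
  [ 0  0    0     0   0 ]
Add 3 times R3 to R2.
  [ 1  0  4/3   7/3  -2 ]
  [ 0  1    0   3/2   0 ]
  [ 0  0    1  -1/2  -1 ]
  [ 0  0    0     0   0 ]
Subtract 4/3 times R3 from R1.
  [ 1  0  0     3  -2/3 ]
  [ 0  1  0   3/2     0 ]
  [ 0  0  1  -1/2    -1 ]
  [ 0  0  0     0     0 ]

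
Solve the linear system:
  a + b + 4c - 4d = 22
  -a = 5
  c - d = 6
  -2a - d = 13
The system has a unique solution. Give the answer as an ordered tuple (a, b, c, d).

Form the augmented matrix and row-reduce:
  [  1  1  4  -4  |  22 ]
  [ -1  0  0   0  |   5 ]
  [  0  0  1  -1  |   6 ]
  [ -2  0  0  -1  |  13 ]
r2 ← r2 + r1
  [  1  1  4  -4  |  22 ]
  [  0  1  4  -4  |  27 ]
  [  0  0  1  -1  |   6 ]
  [ -2  0  0  -1  |  13 ]
r4 ← r4 + 2·r1
  [ 1  1  4  -4  |  22 ]
  [ 0  1  4  -4  |  27 ]
  [ 0  0  1  -1  |   6 ]
  [ 0  2  8  -9  |  57 ]
r4 ← r4 − 2·r2
  [ 1  1  4  -4  |  22 ]
  [ 0  1  4  -4  |  27 ]
  [ 0  0  1  -1  |   6 ]
  [ 0  0  0  -1  |   3 ]
r4 ← -1·r4
  [ 1  1  4  -4  |  22 ]
  [ 0  1  4  -4  |  27 ]
  [ 0  0  1  -1  |   6 ]
  [ 0  0  0   1  |  -3 ]
r3 ← r3 + r4
  [ 1  1  4  -4  |  22 ]
  [ 0  1  4  -4  |  27 ]
  [ 0  0  1   0  |   3 ]
  [ 0  0  0   1  |  -3 ]
r2 ← r2 + 4·r4
  [ 1  1  4  -4  |  22 ]
  [ 0  1  4   0  |  15 ]
  [ 0  0  1   0  |   3 ]
  [ 0  0  0   1  |  -3 ]
r1 ← r1 + 4·r4
  [ 1  1  4  0  |  10 ]
  [ 0  1  4  0  |  15 ]
  [ 0  0  1  0  |   3 ]
  [ 0  0  0  1  |  -3 ]
r2 ← r2 − 4·r3
  [ 1  1  4  0  |  10 ]
  [ 0  1  0  0  |   3 ]
  [ 0  0  1  0  |   3 ]
  [ 0  0  0  1  |  -3 ]
r1 ← r1 − 4·r3
  [ 1  1  0  0  |  -2 ]
  [ 0  1  0  0  |   3 ]
  [ 0  0  1  0  |   3 ]
  [ 0  0  0  1  |  -3 ]
r1 ← r1 − r2
  [ 1  0  0  0  |  -5 ]
  [ 0  1  0  0  |   3 ]
  [ 0  0  1  0  |   3 ]
  [ 0  0  0  1  |  -3 ]
Reading off the last column: a = -5, b = 3, c = 3, d = -3.

(-5, 3, 3, -3)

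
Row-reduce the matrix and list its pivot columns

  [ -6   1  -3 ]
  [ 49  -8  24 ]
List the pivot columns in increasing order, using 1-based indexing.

1, 2

ρ1 := -1/6·ρ1
  [  1  -1/6  1/2 ]
  [ 49    -8   24 ]
ρ2 := ρ2 − 49·ρ1
  [ 1  -1/6   1/2 ]
  [ 0   1/6  -1/2 ]
ρ2 := 6·ρ2
  [ 1  -1/6  1/2 ]
  [ 0     1   -3 ]
ρ1 := ρ1 + 1/6·ρ2
  [ 1  0   0 ]
  [ 0  1  -3 ]
Pivot columns are the columns containing a leading 1.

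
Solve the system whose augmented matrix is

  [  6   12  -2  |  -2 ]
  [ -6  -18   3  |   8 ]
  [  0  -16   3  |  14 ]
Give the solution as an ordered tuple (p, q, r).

(5/3, -2, -6)

Multiply R1 by 1/6.
Add 6 times R1 to R2.
Multiply R2 by -1/6.
Add 16 times R2 to R3.
Multiply R3 by 3.
Add 1/6 times R3 to R2.
Add 1/3 times R3 to R1.
Subtract 2 times R2 from R1.
Reading off the last column: p = 5/3, q = -2, r = -6.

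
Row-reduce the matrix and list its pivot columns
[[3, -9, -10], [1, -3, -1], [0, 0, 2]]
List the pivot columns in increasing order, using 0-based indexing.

ρ1 → 1/3·ρ1
  [ 1  -3  -10/3 ]
  [ 1  -3     -1 ]
  [ 0   0      2 ]
ρ2 → ρ2 − ρ1
  [ 1  -3  -10/3 ]
  [ 0   0    7/3 ]
  [ 0   0      2 ]
ρ2 → 3/7·ρ2
  [ 1  -3  -10/3 ]
  [ 0   0      1 ]
  [ 0   0      2 ]
ρ3 → ρ3 − 2·ρ2
  [ 1  -3  -10/3 ]
  [ 0   0      1 ]
  [ 0   0      0 ]
ρ1 → ρ1 + 10/3·ρ2
  [ 1  -3  0 ]
  [ 0   0  1 ]
  [ 0   0  0 ]
Pivot columns are the columns containing a leading 1.

0, 2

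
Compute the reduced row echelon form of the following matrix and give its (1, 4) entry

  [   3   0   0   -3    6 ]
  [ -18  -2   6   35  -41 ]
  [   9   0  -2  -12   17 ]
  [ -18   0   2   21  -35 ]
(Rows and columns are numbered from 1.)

-1

Multiply r1 by 1/3.
  [   1   0   0   -1    2 ]
  [ -18  -2   6   35  -41 ]
  [   9   0  -2  -12   17 ]
  [ -18   0   2   21  -35 ]
Add 18 times r1 to r2.
  [   1   0   0   -1    2 ]
  [   0  -2   6   17   -5 ]
  [   9   0  -2  -12   17 ]
  [ -18   0   2   21  -35 ]
Subtract 9 times r1 from r3.
  [   1   0   0  -1    2 ]
  [   0  -2   6  17   -5 ]
  [   0   0  -2  -3   -1 ]
  [ -18   0   2  21  -35 ]
Add 18 times r1 to r4.
  [ 1   0   0  -1   2 ]
  [ 0  -2   6  17  -5 ]
  [ 0   0  -2  -3  -1 ]
  [ 0   0   2   3   1 ]
Multiply r2 by -1/2.
  [ 1  0   0     -1    2 ]
  [ 0  1  -3  -17/2  5/2 ]
  [ 0  0  -2     -3   -1 ]
  [ 0  0   2      3    1 ]
Multiply r3 by -1/2.
  [ 1  0   0     -1    2 ]
  [ 0  1  -3  -17/2  5/2 ]
  [ 0  0   1    3/2  1/2 ]
  [ 0  0   2      3    1 ]
Subtract 2 times r3 from r4.
  [ 1  0   0     -1    2 ]
  [ 0  1  -3  -17/2  5/2 ]
  [ 0  0   1    3/2  1/2 ]
  [ 0  0   0      0    0 ]
Add 3 times r3 to r2.
  [ 1  0  0   -1    2 ]
  [ 0  1  0   -4    4 ]
  [ 0  0  1  3/2  1/2 ]
  [ 0  0  0    0    0 ]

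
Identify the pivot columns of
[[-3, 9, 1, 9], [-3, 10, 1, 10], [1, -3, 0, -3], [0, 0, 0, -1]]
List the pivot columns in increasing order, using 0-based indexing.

ρ1 -> -1/3·ρ1
  [  1  -3  -1/3  -3 ]
  [ -3  10     1  10 ]
  [  1  -3     0  -3 ]
  [  0   0     0  -1 ]
ρ2 -> ρ2 + 3·ρ1
  [ 1  -3  -1/3  -3 ]
  [ 0   1     0   1 ]
  [ 1  -3     0  -3 ]
  [ 0   0     0  -1 ]
ρ3 -> ρ3 − ρ1
  [ 1  -3  -1/3  -3 ]
  [ 0   1     0   1 ]
  [ 0   0   1/3   0 ]
  [ 0   0     0  -1 ]
ρ3 -> 3·ρ3
  [ 1  -3  -1/3  -3 ]
  [ 0   1     0   1 ]
  [ 0   0     1   0 ]
  [ 0   0     0  -1 ]
ρ4 -> -1·ρ4
  [ 1  -3  -1/3  -3 ]
  [ 0   1     0   1 ]
  [ 0   0     1   0 ]
  [ 0   0     0   1 ]
ρ2 -> ρ2 − ρ4
  [ 1  -3  -1/3  -3 ]
  [ 0   1     0   0 ]
  [ 0   0     1   0 ]
  [ 0   0     0   1 ]
ρ1 -> ρ1 + 3·ρ4
  [ 1  -3  -1/3  0 ]
  [ 0   1     0  0 ]
  [ 0   0     1  0 ]
  [ 0   0     0  1 ]
ρ1 -> ρ1 + 1/3·ρ3
  [ 1  -3  0  0 ]
  [ 0   1  0  0 ]
  [ 0   0  1  0 ]
  [ 0   0  0  1 ]
ρ1 -> ρ1 + 3·ρ2
  [ 1  0  0  0 ]
  [ 0  1  0  0 ]
  [ 0  0  1  0 ]
  [ 0  0  0  1 ]
Pivot columns are the columns containing a leading 1.

0, 1, 2, 3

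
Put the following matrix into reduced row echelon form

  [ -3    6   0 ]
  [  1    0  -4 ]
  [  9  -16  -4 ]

[[1, 0, -4], [0, 1, -2], [0, 0, 0]]

R1 := -1/3·R1
  [ 1   -2   0 ]
  [ 1    0  -4 ]
  [ 9  -16  -4 ]
R2 := R2 − R1
  [ 1   -2   0 ]
  [ 0    2  -4 ]
  [ 9  -16  -4 ]
R3 := R3 − 9·R1
  [ 1  -2   0 ]
  [ 0   2  -4 ]
  [ 0   2  -4 ]
R2 := 1/2·R2
  [ 1  -2   0 ]
  [ 0   1  -2 ]
  [ 0   2  -4 ]
R3 := R3 − 2·R2
  [ 1  -2   0 ]
  [ 0   1  -2 ]
  [ 0   0   0 ]
R1 := R1 + 2·R2
  [ 1  0  -4 ]
  [ 0  1  -2 ]
  [ 0  0   0 ]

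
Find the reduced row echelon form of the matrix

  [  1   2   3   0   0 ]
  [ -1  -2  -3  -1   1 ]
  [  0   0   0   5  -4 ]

[[1, 2, 3, 0, 0], [0, 0, 0, 1, 0], [0, 0, 0, 0, 1]]

Add R1 to R2.
  [ 1  2  3   0   0 ]
  [ 0  0  0  -1   1 ]
  [ 0  0  0   5  -4 ]
Multiply R2 by -1.
  [ 1  2  3  0   0 ]
  [ 0  0  0  1  -1 ]
  [ 0  0  0  5  -4 ]
Subtract 5 times R2 from R3.
  [ 1  2  3  0   0 ]
  [ 0  0  0  1  -1 ]
  [ 0  0  0  0   1 ]
Add R3 to R2.
  [ 1  2  3  0  0 ]
  [ 0  0  0  1  0 ]
  [ 0  0  0  0  1 ]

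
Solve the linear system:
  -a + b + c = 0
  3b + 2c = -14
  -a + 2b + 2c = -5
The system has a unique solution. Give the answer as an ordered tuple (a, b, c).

Form the augmented matrix and row-reduce:
  [ -1  1  1  |    0 ]
  [  0  3  2  |  -14 ]
  [ -1  2  2  |   -5 ]
ρ1 -> -1·ρ1
  [  1  -1  -1  |    0 ]
  [  0   3   2  |  -14 ]
  [ -1   2   2  |   -5 ]
ρ3 -> ρ3 + ρ1
  [ 1  -1  -1  |    0 ]
  [ 0   3   2  |  -14 ]
  [ 0   1   1  |   -5 ]
ρ2 -> 1/3·ρ2
  [ 1  -1   -1  |      0 ]
  [ 0   1  2/3  |  -14/3 ]
  [ 0   1    1  |     -5 ]
ρ3 -> ρ3 − ρ2
  [ 1  -1   -1  |      0 ]
  [ 0   1  2/3  |  -14/3 ]
  [ 0   0  1/3  |   -1/3 ]
ρ3 -> 3·ρ3
  [ 1  -1   -1  |      0 ]
  [ 0   1  2/3  |  -14/3 ]
  [ 0   0    1  |     -1 ]
ρ2 -> ρ2 − 2/3·ρ3
  [ 1  -1  -1  |   0 ]
  [ 0   1   0  |  -4 ]
  [ 0   0   1  |  -1 ]
ρ1 -> ρ1 + ρ3
  [ 1  -1  0  |  -1 ]
  [ 0   1  0  |  -4 ]
  [ 0   0  1  |  -1 ]
ρ1 -> ρ1 + ρ2
  [ 1  0  0  |  -5 ]
  [ 0  1  0  |  -4 ]
  [ 0  0  1  |  -1 ]
Reading off the last column: a = -5, b = -4, c = -1.

(-5, -4, -1)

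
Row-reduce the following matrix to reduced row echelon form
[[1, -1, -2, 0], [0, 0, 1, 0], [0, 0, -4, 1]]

r3 -> r3 + 4·r2
  [ 1  -1  -2  0 ]
  [ 0   0   1  0 ]
  [ 0   0   0  1 ]
r1 -> r1 + 2·r2
  [ 1  -1  0  0 ]
  [ 0   0  1  0 ]
  [ 0   0  0  1 ]

[[1, -1, 0, 0], [0, 0, 1, 0], [0, 0, 0, 1]]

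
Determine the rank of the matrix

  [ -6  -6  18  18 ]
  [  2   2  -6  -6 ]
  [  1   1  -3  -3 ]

rank = 1

Multiply R1 by -1/6.
  [ 1  1  -3  -3 ]
  [ 2  2  -6  -6 ]
  [ 1  1  -3  -3 ]
Subtract 2 times R1 from R2.
  [ 1  1  -3  -3 ]
  [ 0  0   0   0 ]
  [ 1  1  -3  -3 ]
Subtract R1 from R3.
  [ 1  1  -3  -3 ]
  [ 0  0   0   0 ]
  [ 0  0   0   0 ]
The reduced form has 1 nonzero row.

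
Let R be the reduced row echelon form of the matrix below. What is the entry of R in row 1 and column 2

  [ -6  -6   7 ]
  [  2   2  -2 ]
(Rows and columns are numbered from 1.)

r1 -> -1/6·r1
  [ 1  1  -7/6 ]
  [ 2  2    -2 ]
r2 -> r2 − 2·r1
  [ 1  1  -7/6 ]
  [ 0  0   1/3 ]
r2 -> 3·r2
  [ 1  1  -7/6 ]
  [ 0  0     1 ]
r1 -> r1 + 7/6·r2
  [ 1  1  0 ]
  [ 0  0  1 ]

1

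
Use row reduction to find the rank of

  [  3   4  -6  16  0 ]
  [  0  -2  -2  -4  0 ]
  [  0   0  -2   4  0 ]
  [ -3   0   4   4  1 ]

R1 -> 1/3·R1
  [  1  4/3  -2  16/3  0 ]
  [  0   -2  -2    -4  0 ]
  [  0    0  -2     4  0 ]
  [ -3    0   4     4  1 ]
R4 -> R4 + 3·R1
  [ 1  4/3  -2  16/3  0 ]
  [ 0   -2  -2    -4  0 ]
  [ 0    0  -2     4  0 ]
  [ 0    4  -2    20  1 ]
R2 -> -1/2·R2
  [ 1  4/3  -2  16/3  0 ]
  [ 0    1   1     2  0 ]
  [ 0    0  -2     4  0 ]
  [ 0    4  -2    20  1 ]
R4 -> R4 − 4·R2
  [ 1  4/3  -2  16/3  0 ]
  [ 0    1   1     2  0 ]
  [ 0    0  -2     4  0 ]
  [ 0    0  -6    12  1 ]
R3 -> -1/2·R3
  [ 1  4/3  -2  16/3  0 ]
  [ 0    1   1     2  0 ]
  [ 0    0   1    -2  0 ]
  [ 0    0  -6    12  1 ]
R4 -> R4 + 6·R3
  [ 1  4/3  -2  16/3  0 ]
  [ 0    1   1     2  0 ]
  [ 0    0   1    -2  0 ]
  [ 0    0   0     0  1 ]
R2 -> R2 − R3
  [ 1  4/3  -2  16/3  0 ]
  [ 0    1   0     4  0 ]
  [ 0    0   1    -2  0 ]
  [ 0    0   0     0  1 ]
R1 -> R1 + 2·R3
  [ 1  4/3  0  4/3  0 ]
  [ 0    1  0    4  0 ]
  [ 0    0  1   -2  0 ]
  [ 0    0  0    0  1 ]
R1 -> R1 − 4/3·R2
  [ 1  0  0  -4  0 ]
  [ 0  1  0   4  0 ]
  [ 0  0  1  -2  0 ]
  [ 0  0  0   0  1 ]
The reduced form has 4 nonzero rows.

rank = 4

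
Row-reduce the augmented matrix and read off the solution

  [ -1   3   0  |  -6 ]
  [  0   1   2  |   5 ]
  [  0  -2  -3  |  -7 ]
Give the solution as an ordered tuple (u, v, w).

R1 → -1·R1
  [ 1  -3   0  |   6 ]
  [ 0   1   2  |   5 ]
  [ 0  -2  -3  |  -7 ]
R3 → R3 + 2·R2
  [ 1  -3  0  |  6 ]
  [ 0   1  2  |  5 ]
  [ 0   0  1  |  3 ]
R2 → R2 − 2·R3
  [ 1  -3  0  |   6 ]
  [ 0   1  0  |  -1 ]
  [ 0   0  1  |   3 ]
R1 → R1 + 3·R2
  [ 1  0  0  |   3 ]
  [ 0  1  0  |  -1 ]
  [ 0  0  1  |   3 ]
Reading off the last column: u = 3, v = -1, w = 3.

(3, -1, 3)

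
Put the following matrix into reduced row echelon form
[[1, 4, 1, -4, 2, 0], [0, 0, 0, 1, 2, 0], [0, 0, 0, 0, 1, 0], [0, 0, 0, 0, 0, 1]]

[[1, 4, 1, 0, 0, 0], [0, 0, 0, 1, 0, 0], [0, 0, 0, 0, 1, 0], [0, 0, 0, 0, 0, 1]]

ρ2 ← ρ2 − 2·ρ3
  [ 1  4  1  -4  2  0 ]
  [ 0  0  0   1  0  0 ]
  [ 0  0  0   0  1  0 ]
  [ 0  0  0   0  0  1 ]
ρ1 ← ρ1 − 2·ρ3
  [ 1  4  1  -4  0  0 ]
  [ 0  0  0   1  0  0 ]
  [ 0  0  0   0  1  0 ]
  [ 0  0  0   0  0  1 ]
ρ1 ← ρ1 + 4·ρ2
  [ 1  4  1  0  0  0 ]
  [ 0  0  0  1  0  0 ]
  [ 0  0  0  0  1  0 ]
  [ 0  0  0  0  0  1 ]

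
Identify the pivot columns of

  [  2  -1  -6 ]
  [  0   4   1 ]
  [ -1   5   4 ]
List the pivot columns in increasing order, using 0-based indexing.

0, 1, 2

Multiply r1 by 1/2.
Add r1 to r3.
Multiply r2 by 1/4.
Subtract 9/2 times r2 from r3.
Multiply r3 by -8.
Subtract 1/4 times r3 from r2.
Add 3 times r3 to r1.
Add 1/2 times r2 to r1.
Pivot columns are the columns containing a leading 1.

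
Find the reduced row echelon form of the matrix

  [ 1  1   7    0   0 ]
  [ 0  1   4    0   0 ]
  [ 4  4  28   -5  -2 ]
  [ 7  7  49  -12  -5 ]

R3 → R3 − 4·R1
  [ 1  1   7    0   0 ]
  [ 0  1   4    0   0 ]
  [ 0  0   0   -5  -2 ]
  [ 7  7  49  -12  -5 ]
R4 → R4 − 7·R1
  [ 1  1  7    0   0 ]
  [ 0  1  4    0   0 ]
  [ 0  0  0   -5  -2 ]
  [ 0  0  0  -12  -5 ]
R3 → -1/5·R3
  [ 1  1  7    0    0 ]
  [ 0  1  4    0    0 ]
  [ 0  0  0    1  2/5 ]
  [ 0  0  0  -12   -5 ]
R4 → R4 + 12·R3
  [ 1  1  7  0     0 ]
  [ 0  1  4  0     0 ]
  [ 0  0  0  1   2/5 ]
  [ 0  0  0  0  -1/5 ]
R4 → -5·R4
  [ 1  1  7  0    0 ]
  [ 0  1  4  0    0 ]
  [ 0  0  0  1  2/5 ]
  [ 0  0  0  0    1 ]
R3 → R3 − 2/5·R4
  [ 1  1  7  0  0 ]
  [ 0  1  4  0  0 ]
  [ 0  0  0  1  0 ]
  [ 0  0  0  0  1 ]
R1 → R1 − R2
  [ 1  0  3  0  0 ]
  [ 0  1  4  0  0 ]
  [ 0  0  0  1  0 ]
  [ 0  0  0  0  1 ]

[[1, 0, 3, 0, 0], [0, 1, 4, 0, 0], [0, 0, 0, 1, 0], [0, 0, 0, 0, 1]]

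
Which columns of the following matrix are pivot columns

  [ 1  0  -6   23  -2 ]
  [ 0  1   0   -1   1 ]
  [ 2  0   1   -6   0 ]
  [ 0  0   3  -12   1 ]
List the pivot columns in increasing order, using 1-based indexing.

R3 := R3 − 2·R1
  [ 1  0  -6   23  -2 ]
  [ 0  1   0   -1   1 ]
  [ 0  0  13  -52   4 ]
  [ 0  0   3  -12   1 ]
R3 := 1/13·R3
  [ 1  0  -6   23    -2 ]
  [ 0  1   0   -1     1 ]
  [ 0  0   1   -4  4/13 ]
  [ 0  0   3  -12     1 ]
R4 := R4 − 3·R3
  [ 1  0  -6  23    -2 ]
  [ 0  1   0  -1     1 ]
  [ 0  0   1  -4  4/13 ]
  [ 0  0   0   0  1/13 ]
R4 := 13·R4
  [ 1  0  -6  23    -2 ]
  [ 0  1   0  -1     1 ]
  [ 0  0   1  -4  4/13 ]
  [ 0  0   0   0     1 ]
R3 := R3 − 4/13·R4
  [ 1  0  -6  23  -2 ]
  [ 0  1   0  -1   1 ]
  [ 0  0   1  -4   0 ]
  [ 0  0   0   0   1 ]
R2 := R2 − R4
  [ 1  0  -6  23  -2 ]
  [ 0  1   0  -1   0 ]
  [ 0  0   1  -4   0 ]
  [ 0  0   0   0   1 ]
R1 := R1 + 2·R4
  [ 1  0  -6  23  0 ]
  [ 0  1   0  -1  0 ]
  [ 0  0   1  -4  0 ]
  [ 0  0   0   0  1 ]
R1 := R1 + 6·R3
  [ 1  0  0  -1  0 ]
  [ 0  1  0  -1  0 ]
  [ 0  0  1  -4  0 ]
  [ 0  0  0   0  1 ]
Pivot columns are the columns containing a leading 1.

1, 2, 3, 5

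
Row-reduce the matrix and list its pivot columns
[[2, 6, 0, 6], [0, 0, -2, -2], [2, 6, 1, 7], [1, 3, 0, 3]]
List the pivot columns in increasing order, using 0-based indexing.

0, 2

R1 → 1/2·R1
  [ 1  3   0   3 ]
  [ 0  0  -2  -2 ]
  [ 2  6   1   7 ]
  [ 1  3   0   3 ]
R3 → R3 − 2·R1
  [ 1  3   0   3 ]
  [ 0  0  -2  -2 ]
  [ 0  0   1   1 ]
  [ 1  3   0   3 ]
R4 → R4 − R1
  [ 1  3   0   3 ]
  [ 0  0  -2  -2 ]
  [ 0  0   1   1 ]
  [ 0  0   0   0 ]
R2 → -1/2·R2
  [ 1  3  0  3 ]
  [ 0  0  1  1 ]
  [ 0  0  1  1 ]
  [ 0  0  0  0 ]
R3 → R3 − R2
  [ 1  3  0  3 ]
  [ 0  0  1  1 ]
  [ 0  0  0  0 ]
  [ 0  0  0  0 ]
Pivot columns are the columns containing a leading 1.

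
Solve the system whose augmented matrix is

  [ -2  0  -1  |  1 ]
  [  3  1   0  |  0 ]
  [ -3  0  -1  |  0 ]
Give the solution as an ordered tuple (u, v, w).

Multiply ρ1 by -1/2.
  [  1  0  1/2  |  -1/2 ]
  [  3  1    0  |     0 ]
  [ -3  0   -1  |     0 ]
Subtract 3 times ρ1 from ρ2.
  [  1  0   1/2  |  -1/2 ]
  [  0  1  -3/2  |   3/2 ]
  [ -3  0    -1  |     0 ]
Add 3 times ρ1 to ρ3.
  [ 1  0   1/2  |  -1/2 ]
  [ 0  1  -3/2  |   3/2 ]
  [ 0  0   1/2  |  -3/2 ]
Multiply ρ3 by 2.
  [ 1  0   1/2  |  -1/2 ]
  [ 0  1  -3/2  |   3/2 ]
  [ 0  0     1  |    -3 ]
Add 3/2 times ρ3 to ρ2.
  [ 1  0  1/2  |  -1/2 ]
  [ 0  1    0  |    -3 ]
  [ 0  0    1  |    -3 ]
Subtract 1/2 times ρ3 from ρ1.
  [ 1  0  0  |   1 ]
  [ 0  1  0  |  -3 ]
  [ 0  0  1  |  -3 ]
Reading off the last column: u = 1, v = -3, w = -3.

(1, -3, -3)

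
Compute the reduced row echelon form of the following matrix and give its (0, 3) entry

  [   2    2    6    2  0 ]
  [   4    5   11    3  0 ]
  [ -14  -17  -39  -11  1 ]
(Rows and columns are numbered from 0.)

2

Multiply R1 by 1/2.
  [   1    1    3    1  0 ]
  [   4    5   11    3  0 ]
  [ -14  -17  -39  -11  1 ]
Subtract 4 times R1 from R2.
  [   1    1    3    1  0 ]
  [   0    1   -1   -1  0 ]
  [ -14  -17  -39  -11  1 ]
Add 14 times R1 to R3.
  [ 1   1   3   1  0 ]
  [ 0   1  -1  -1  0 ]
  [ 0  -3   3   3  1 ]
Add 3 times R2 to R3.
  [ 1  1   3   1  0 ]
  [ 0  1  -1  -1  0 ]
  [ 0  0   0   0  1 ]
Subtract R2 from R1.
  [ 1  0   4   2  0 ]
  [ 0  1  -1  -1  0 ]
  [ 0  0   0   0  1 ]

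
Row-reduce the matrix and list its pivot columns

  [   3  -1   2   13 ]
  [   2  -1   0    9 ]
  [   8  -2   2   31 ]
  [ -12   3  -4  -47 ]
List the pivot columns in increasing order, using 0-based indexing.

0, 1, 2

R1 → 1/3·R1
  [   1  -1/3  2/3  13/3 ]
  [   2    -1    0     9 ]
  [   8    -2    2    31 ]
  [ -12     3   -4   -47 ]
R2 → R2 − 2·R1
  [   1  -1/3   2/3  13/3 ]
  [   0  -1/3  -4/3   1/3 ]
  [   8    -2     2    31 ]
  [ -12     3    -4   -47 ]
R3 → R3 − 8·R1
  [   1  -1/3    2/3   13/3 ]
  [   0  -1/3   -4/3    1/3 ]
  [   0   2/3  -10/3  -11/3 ]
  [ -12     3     -4    -47 ]
R4 → R4 + 12·R1
  [ 1  -1/3    2/3   13/3 ]
  [ 0  -1/3   -4/3    1/3 ]
  [ 0   2/3  -10/3  -11/3 ]
  [ 0    -1      4      5 ]
R2 → -3·R2
  [ 1  -1/3    2/3   13/3 ]
  [ 0     1      4     -1 ]
  [ 0   2/3  -10/3  -11/3 ]
  [ 0    -1      4      5 ]
R3 → R3 − 2/3·R2
  [ 1  -1/3  2/3  13/3 ]
  [ 0     1    4    -1 ]
  [ 0     0   -6    -3 ]
  [ 0    -1    4     5 ]
R4 → R4 + R2
  [ 1  -1/3  2/3  13/3 ]
  [ 0     1    4    -1 ]
  [ 0     0   -6    -3 ]
  [ 0     0    8     4 ]
R3 → -1/6·R3
  [ 1  -1/3  2/3  13/3 ]
  [ 0     1    4    -1 ]
  [ 0     0    1   1/2 ]
  [ 0     0    8     4 ]
R4 → R4 − 8·R3
  [ 1  -1/3  2/3  13/3 ]
  [ 0     1    4    -1 ]
  [ 0     0    1   1/2 ]
  [ 0     0    0     0 ]
R2 → R2 − 4·R3
  [ 1  -1/3  2/3  13/3 ]
  [ 0     1    0    -3 ]
  [ 0     0    1   1/2 ]
  [ 0     0    0     0 ]
R1 → R1 − 2/3·R3
  [ 1  -1/3  0    4 ]
  [ 0     1  0   -3 ]
  [ 0     0  1  1/2 ]
  [ 0     0  0    0 ]
R1 → R1 + 1/3·R2
  [ 1  0  0    3 ]
  [ 0  1  0   -3 ]
  [ 0  0  1  1/2 ]
  [ 0  0  0    0 ]
Pivot columns are the columns containing a leading 1.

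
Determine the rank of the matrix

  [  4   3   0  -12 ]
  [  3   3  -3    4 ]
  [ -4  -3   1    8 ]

Multiply r1 by 1/4.
  [  1  3/4   0  -3 ]
  [  3    3  -3   4 ]
  [ -4   -3   1   8 ]
Subtract 3 times r1 from r2.
  [  1  3/4   0  -3 ]
  [  0  3/4  -3  13 ]
  [ -4   -3   1   8 ]
Add 4 times r1 to r3.
  [ 1  3/4   0  -3 ]
  [ 0  3/4  -3  13 ]
  [ 0    0   1  -4 ]
Multiply r2 by 4/3.
  [ 1  3/4   0    -3 ]
  [ 0    1  -4  52/3 ]
  [ 0    0   1    -4 ]
Add 4 times r3 to r2.
  [ 1  3/4  0   -3 ]
  [ 0    1  0  4/3 ]
  [ 0    0  1   -4 ]
Subtract 3/4 times r2 from r1.
  [ 1  0  0   -4 ]
  [ 0  1  0  4/3 ]
  [ 0  0  1   -4 ]
The reduced form has 3 nonzero rows.

rank = 3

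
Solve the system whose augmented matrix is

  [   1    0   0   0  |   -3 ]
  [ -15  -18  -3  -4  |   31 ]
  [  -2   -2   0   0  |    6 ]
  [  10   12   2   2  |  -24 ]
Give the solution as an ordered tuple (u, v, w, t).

Add 15 times R1 to R2.
  [  1    0   0   0  |   -3 ]
  [  0  -18  -3  -4  |  -14 ]
  [ -2   -2   0   0  |    6 ]
  [ 10   12   2   2  |  -24 ]
Add 2 times R1 to R3.
  [  1    0   0   0  |   -3 ]
  [  0  -18  -3  -4  |  -14 ]
  [  0   -2   0   0  |    0 ]
  [ 10   12   2   2  |  -24 ]
Subtract 10 times R1 from R4.
  [ 1    0   0   0  |   -3 ]
  [ 0  -18  -3  -4  |  -14 ]
  [ 0   -2   0   0  |    0 ]
  [ 0   12   2   2  |    6 ]
Multiply R2 by -1/18.
  [ 1   0    0    0  |   -3 ]
  [ 0   1  1/6  2/9  |  7/9 ]
  [ 0  -2    0    0  |    0 ]
  [ 0  12    2    2  |    6 ]
Add 2 times R2 to R3.
  [ 1   0    0    0  |    -3 ]
  [ 0   1  1/6  2/9  |   7/9 ]
  [ 0   0  1/3  4/9  |  14/9 ]
  [ 0  12    2    2  |     6 ]
Subtract 12 times R2 from R4.
  [ 1  0    0     0  |     -3 ]
  [ 0  1  1/6   2/9  |    7/9 ]
  [ 0  0  1/3   4/9  |   14/9 ]
  [ 0  0    0  -2/3  |  -10/3 ]
Multiply R3 by 3.
  [ 1  0    0     0  |     -3 ]
  [ 0  1  1/6   2/9  |    7/9 ]
  [ 0  0    1   4/3  |   14/3 ]
  [ 0  0    0  -2/3  |  -10/3 ]
Multiply R4 by -3/2.
  [ 1  0    0    0  |    -3 ]
  [ 0  1  1/6  2/9  |   7/9 ]
  [ 0  0    1  4/3  |  14/3 ]
  [ 0  0    0    1  |     5 ]
Subtract 4/3 times R4 from R3.
  [ 1  0    0    0  |   -3 ]
  [ 0  1  1/6  2/9  |  7/9 ]
  [ 0  0    1    0  |   -2 ]
  [ 0  0    0    1  |    5 ]
Subtract 2/9 times R4 from R2.
  [ 1  0    0  0  |    -3 ]
  [ 0  1  1/6  0  |  -1/3 ]
  [ 0  0    1  0  |    -2 ]
  [ 0  0    0  1  |     5 ]
Subtract 1/6 times R3 from R2.
  [ 1  0  0  0  |  -3 ]
  [ 0  1  0  0  |   0 ]
  [ 0  0  1  0  |  -2 ]
  [ 0  0  0  1  |   5 ]
Reading off the last column: u = -3, v = 0, w = -2, t = 5.

(-3, 0, -2, 5)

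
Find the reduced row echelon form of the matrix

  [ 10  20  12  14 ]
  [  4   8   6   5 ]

R1 := 1/10·R1
  [ 1  2  6/5  7/5 ]
  [ 4  8    6    5 ]
R2 := R2 − 4·R1
  [ 1  2  6/5   7/5 ]
  [ 0  0  6/5  -3/5 ]
R2 := 5/6·R2
  [ 1  2  6/5   7/5 ]
  [ 0  0    1  -1/2 ]
R1 := R1 − 6/5·R2
  [ 1  2  0     2 ]
  [ 0  0  1  -1/2 ]

[[1, 2, 0, 2], [0, 0, 1, -1/2]]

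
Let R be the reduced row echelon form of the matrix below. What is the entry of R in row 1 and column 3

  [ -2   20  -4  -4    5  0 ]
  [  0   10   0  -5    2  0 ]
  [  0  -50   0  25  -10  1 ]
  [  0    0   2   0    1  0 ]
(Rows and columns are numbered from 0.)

R1 ← -1/2·R1
  [ 1  -10  2   2  -5/2  0 ]
  [ 0   10  0  -5     2  0 ]
  [ 0  -50  0  25   -10  1 ]
  [ 0    0  2   0     1  0 ]
R2 ← 1/10·R2
  [ 1  -10  2     2  -5/2  0 ]
  [ 0    1  0  -1/2   1/5  0 ]
  [ 0  -50  0    25   -10  1 ]
  [ 0    0  2     0     1  0 ]
R3 ← R3 + 50·R2
  [ 1  -10  2     2  -5/2  0 ]
  [ 0    1  0  -1/2   1/5  0 ]
  [ 0    0  0     0     0  1 ]
  [ 0    0  2     0     1  0 ]
R3 ↔ R4
  [ 1  -10  2     2  -5/2  0 ]
  [ 0    1  0  -1/2   1/5  0 ]
  [ 0    0  2     0     1  0 ]
  [ 0    0  0     0     0  1 ]
R3 ← 1/2·R3
  [ 1  -10  2     2  -5/2  0 ]
  [ 0    1  0  -1/2   1/5  0 ]
  [ 0    0  1     0   1/2  0 ]
  [ 0    0  0     0     0  1 ]
R1 ← R1 − 2·R3
  [ 1  -10  0     2  -7/2  0 ]
  [ 0    1  0  -1/2   1/5  0 ]
  [ 0    0  1     0   1/2  0 ]
  [ 0    0  0     0     0  1 ]
R1 ← R1 + 10·R2
  [ 1  0  0    -3  -3/2  0 ]
  [ 0  1  0  -1/2   1/5  0 ]
  [ 0  0  1     0   1/2  0 ]
  [ 0  0  0     0     0  1 ]

-1/2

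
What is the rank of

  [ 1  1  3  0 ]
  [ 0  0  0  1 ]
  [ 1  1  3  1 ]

rank = 2

r3 -> r3 − r1
r3 -> r3 − r2
The reduced form has 2 nonzero rows.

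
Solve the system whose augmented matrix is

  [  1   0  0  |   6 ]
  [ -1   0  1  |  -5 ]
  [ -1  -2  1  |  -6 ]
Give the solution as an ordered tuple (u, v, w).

(6, 1/2, 1)

Add ρ1 to ρ2.
  [  1   0  0  |   6 ]
  [  0   0  1  |   1 ]
  [ -1  -2  1  |  -6 ]
Add ρ1 to ρ3.
  [ 1   0  0  |  6 ]
  [ 0   0  1  |  1 ]
  [ 0  -2  1  |  0 ]
Swap ρ2 and ρ3.
  [ 1   0  0  |  6 ]
  [ 0  -2  1  |  0 ]
  [ 0   0  1  |  1 ]
Multiply ρ2 by -1/2.
  [ 1  0     0  |  6 ]
  [ 0  1  -1/2  |  0 ]
  [ 0  0     1  |  1 ]
Add 1/2 times ρ3 to ρ2.
  [ 1  0  0  |    6 ]
  [ 0  1  0  |  1/2 ]
  [ 0  0  1  |    1 ]
Reading off the last column: u = 6, v = 1/2, w = 1.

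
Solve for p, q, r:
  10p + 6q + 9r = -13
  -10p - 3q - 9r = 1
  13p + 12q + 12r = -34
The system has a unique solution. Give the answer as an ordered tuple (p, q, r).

Form the augmented matrix and row-reduce:
  [  10   6   9  |  -13 ]
  [ -10  -3  -9  |    1 ]
  [  13  12  12  |  -34 ]
ρ1 ← 1/10·ρ1
  [   1  3/5  9/10  |  -13/10 ]
  [ -10   -3    -9  |       1 ]
  [  13   12    12  |     -34 ]
ρ2 ← ρ2 + 10·ρ1
  [  1  3/5  9/10  |  -13/10 ]
  [  0    3     0  |     -12 ]
  [ 13   12    12  |     -34 ]
ρ3 ← ρ3 − 13·ρ1
  [ 1   3/5  9/10  |   -13/10 ]
  [ 0     3     0  |      -12 ]
  [ 0  21/5  3/10  |  -171/10 ]
ρ2 ← 1/3·ρ2
  [ 1   3/5  9/10  |   -13/10 ]
  [ 0     1     0  |       -4 ]
  [ 0  21/5  3/10  |  -171/10 ]
ρ3 ← ρ3 − 21/5·ρ2
  [ 1  3/5  9/10  |  -13/10 ]
  [ 0    1     0  |      -4 ]
  [ 0    0  3/10  |   -3/10 ]
ρ3 ← 10/3·ρ3
  [ 1  3/5  9/10  |  -13/10 ]
  [ 0    1     0  |      -4 ]
  [ 0    0     1  |      -1 ]
ρ1 ← ρ1 − 9/10·ρ3
  [ 1  3/5  0  |  -2/5 ]
  [ 0    1  0  |    -4 ]
  [ 0    0  1  |    -1 ]
ρ1 ← ρ1 − 3/5·ρ2
  [ 1  0  0  |   2 ]
  [ 0  1  0  |  -4 ]
  [ 0  0  1  |  -1 ]
Reading off the last column: p = 2, q = -4, r = -1.

(2, -4, -1)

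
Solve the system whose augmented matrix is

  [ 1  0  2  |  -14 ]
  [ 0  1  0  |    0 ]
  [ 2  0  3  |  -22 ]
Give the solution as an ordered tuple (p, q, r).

(-2, 0, -6)

Subtract 2 times ρ1 from ρ3.
Multiply ρ3 by -1.
Subtract 2 times ρ3 from ρ1.
Reading off the last column: p = -2, q = 0, r = -6.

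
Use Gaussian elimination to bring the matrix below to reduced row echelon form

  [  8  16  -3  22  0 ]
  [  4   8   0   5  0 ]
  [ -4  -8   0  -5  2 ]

[[1, 2, 0, 5/4, 0], [0, 0, 1, -4, 0], [0, 0, 0, 0, 1]]

R1 -> 1/8·R1
  [  1   2  -3/8  11/4  0 ]
  [  4   8     0     5  0 ]
  [ -4  -8     0    -5  2 ]
R2 -> R2 − 4·R1
  [  1   2  -3/8  11/4  0 ]
  [  0   0   3/2    -6  0 ]
  [ -4  -8     0    -5  2 ]
R3 -> R3 + 4·R1
  [ 1  2  -3/8  11/4  0 ]
  [ 0  0   3/2    -6  0 ]
  [ 0  0  -3/2     6  2 ]
R2 -> 2/3·R2
  [ 1  2  -3/8  11/4  0 ]
  [ 0  0     1    -4  0 ]
  [ 0  0  -3/2     6  2 ]
R3 -> R3 + 3/2·R2
  [ 1  2  -3/8  11/4  0 ]
  [ 0  0     1    -4  0 ]
  [ 0  0     0     0  2 ]
R3 -> 1/2·R3
  [ 1  2  -3/8  11/4  0 ]
  [ 0  0     1    -4  0 ]
  [ 0  0     0     0  1 ]
R1 -> R1 + 3/8·R2
  [ 1  2  0  5/4  0 ]
  [ 0  0  1   -4  0 ]
  [ 0  0  0    0  1 ]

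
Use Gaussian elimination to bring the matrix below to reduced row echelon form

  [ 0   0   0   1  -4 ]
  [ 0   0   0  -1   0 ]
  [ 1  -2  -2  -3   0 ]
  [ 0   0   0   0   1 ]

R1 ↔ R3
  [ 1  -2  -2  -3   0 ]
  [ 0   0   0  -1   0 ]
  [ 0   0   0   1  -4 ]
  [ 0   0   0   0   1 ]
R2 -> -1·R2
  [ 1  -2  -2  -3   0 ]
  [ 0   0   0   1   0 ]
  [ 0   0   0   1  -4 ]
  [ 0   0   0   0   1 ]
R3 -> R3 − R2
  [ 1  -2  -2  -3   0 ]
  [ 0   0   0   1   0 ]
  [ 0   0   0   0  -4 ]
  [ 0   0   0   0   1 ]
R3 -> -1/4·R3
  [ 1  -2  -2  -3  0 ]
  [ 0   0   0   1  0 ]
  [ 0   0   0   0  1 ]
  [ 0   0   0   0  1 ]
R4 -> R4 − R3
  [ 1  -2  -2  -3  0 ]
  [ 0   0   0   1  0 ]
  [ 0   0   0   0  1 ]
  [ 0   0   0   0  0 ]
R1 -> R1 + 3·R2
  [ 1  -2  -2  0  0 ]
  [ 0   0   0  1  0 ]
  [ 0   0   0  0  1 ]
  [ 0   0   0  0  0 ]

[[1, -2, -2, 0, 0], [0, 0, 0, 1, 0], [0, 0, 0, 0, 1], [0, 0, 0, 0, 0]]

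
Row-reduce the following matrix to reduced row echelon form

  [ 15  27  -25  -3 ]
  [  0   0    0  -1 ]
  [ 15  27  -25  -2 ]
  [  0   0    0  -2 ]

r1 → 1/15·r1
  [  1  9/5  -5/3  -1/5 ]
  [  0    0     0    -1 ]
  [ 15   27   -25    -2 ]
  [  0    0     0    -2 ]
r3 → r3 − 15·r1
  [ 1  9/5  -5/3  -1/5 ]
  [ 0    0     0    -1 ]
  [ 0    0     0     1 ]
  [ 0    0     0    -2 ]
r2 → -1·r2
  [ 1  9/5  -5/3  -1/5 ]
  [ 0    0     0     1 ]
  [ 0    0     0     1 ]
  [ 0    0     0    -2 ]
r3 → r3 − r2
  [ 1  9/5  -5/3  -1/5 ]
  [ 0    0     0     1 ]
  [ 0    0     0     0 ]
  [ 0    0     0    -2 ]
r4 → r4 + 2·r2
  [ 1  9/5  -5/3  -1/5 ]
  [ 0    0     0     1 ]
  [ 0    0     0     0 ]
  [ 0    0     0     0 ]
r1 → r1 + 1/5·r2
  [ 1  9/5  -5/3  0 ]
  [ 0    0     0  1 ]
  [ 0    0     0  0 ]
  [ 0    0     0  0 ]

[[1, 9/5, -5/3, 0], [0, 0, 0, 1], [0, 0, 0, 0], [0, 0, 0, 0]]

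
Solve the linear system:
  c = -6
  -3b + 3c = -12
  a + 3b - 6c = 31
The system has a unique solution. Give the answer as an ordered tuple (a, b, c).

(1, -2, -6)

Form the augmented matrix and row-reduce:
  [ 0   0   1  |   -6 ]
  [ 0  -3   3  |  -12 ]
  [ 1   3  -6  |   31 ]
r1 ↔ r3
  [ 1   3  -6  |   31 ]
  [ 0  -3   3  |  -12 ]
  [ 0   0   1  |   -6 ]
r2 ← -1/3·r2
  [ 1  3  -6  |  31 ]
  [ 0  1  -1  |   4 ]
  [ 0  0   1  |  -6 ]
r2 ← r2 + r3
  [ 1  3  -6  |  31 ]
  [ 0  1   0  |  -2 ]
  [ 0  0   1  |  -6 ]
r1 ← r1 + 6·r3
  [ 1  3  0  |  -5 ]
  [ 0  1  0  |  -2 ]
  [ 0  0  1  |  -6 ]
r1 ← r1 − 3·r2
  [ 1  0  0  |   1 ]
  [ 0  1  0  |  -2 ]
  [ 0  0  1  |  -6 ]
Reading off the last column: a = 1, b = -2, c = -6.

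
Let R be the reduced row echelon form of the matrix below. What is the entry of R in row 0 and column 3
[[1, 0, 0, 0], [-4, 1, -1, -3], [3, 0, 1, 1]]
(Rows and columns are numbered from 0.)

0

ρ2 → ρ2 + 4·ρ1
  [ 1  0   0   0 ]
  [ 0  1  -1  -3 ]
  [ 3  0   1   1 ]
ρ3 → ρ3 − 3·ρ1
  [ 1  0   0   0 ]
  [ 0  1  -1  -3 ]
  [ 0  0   1   1 ]
ρ2 → ρ2 + ρ3
  [ 1  0  0   0 ]
  [ 0  1  0  -2 ]
  [ 0  0  1   1 ]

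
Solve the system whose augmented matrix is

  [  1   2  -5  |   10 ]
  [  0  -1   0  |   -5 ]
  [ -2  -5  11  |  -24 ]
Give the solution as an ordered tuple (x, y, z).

ρ3 -> ρ3 + 2·ρ1
  [ 1   2  -5  |  10 ]
  [ 0  -1   0  |  -5 ]
  [ 0  -1   1  |  -4 ]
ρ2 -> -1·ρ2
  [ 1   2  -5  |  10 ]
  [ 0   1   0  |   5 ]
  [ 0  -1   1  |  -4 ]
ρ3 -> ρ3 + ρ2
  [ 1  2  -5  |  10 ]
  [ 0  1   0  |   5 ]
  [ 0  0   1  |   1 ]
ρ1 -> ρ1 + 5·ρ3
  [ 1  2  0  |  15 ]
  [ 0  1  0  |   5 ]
  [ 0  0  1  |   1 ]
ρ1 -> ρ1 − 2·ρ2
  [ 1  0  0  |  5 ]
  [ 0  1  0  |  5 ]
  [ 0  0  1  |  1 ]
Reading off the last column: x = 5, y = 5, z = 1.

(5, 5, 1)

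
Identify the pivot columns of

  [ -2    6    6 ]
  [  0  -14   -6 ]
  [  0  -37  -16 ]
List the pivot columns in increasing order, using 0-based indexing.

0, 1, 2

R1 → -1/2·R1
  [ 1   -3   -3 ]
  [ 0  -14   -6 ]
  [ 0  -37  -16 ]
R2 → -1/14·R2
  [ 1   -3   -3 ]
  [ 0    1  3/7 ]
  [ 0  -37  -16 ]
R3 → R3 + 37·R2
  [ 1  -3    -3 ]
  [ 0   1   3/7 ]
  [ 0   0  -1/7 ]
R3 → -7·R3
  [ 1  -3   -3 ]
  [ 0   1  3/7 ]
  [ 0   0    1 ]
R2 → R2 − 3/7·R3
  [ 1  -3  -3 ]
  [ 0   1   0 ]
  [ 0   0   1 ]
R1 → R1 + 3·R3
  [ 1  -3  0 ]
  [ 0   1  0 ]
  [ 0   0  1 ]
R1 → R1 + 3·R2
  [ 1  0  0 ]
  [ 0  1  0 ]
  [ 0  0  1 ]
Pivot columns are the columns containing a leading 1.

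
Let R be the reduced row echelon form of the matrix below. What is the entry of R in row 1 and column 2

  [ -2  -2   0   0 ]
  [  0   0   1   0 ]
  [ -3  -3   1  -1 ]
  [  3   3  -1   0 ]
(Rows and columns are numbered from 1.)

1

R1 := -1/2·R1
  [  1   1   0   0 ]
  [  0   0   1   0 ]
  [ -3  -3   1  -1 ]
  [  3   3  -1   0 ]
R3 := R3 + 3·R1
  [ 1  1   0   0 ]
  [ 0  0   1   0 ]
  [ 0  0   1  -1 ]
  [ 3  3  -1   0 ]
R4 := R4 − 3·R1
  [ 1  1   0   0 ]
  [ 0  0   1   0 ]
  [ 0  0   1  -1 ]
  [ 0  0  -1   0 ]
R3 := R3 − R2
  [ 1  1   0   0 ]
  [ 0  0   1   0 ]
  [ 0  0   0  -1 ]
  [ 0  0  -1   0 ]
R4 := R4 + R2
  [ 1  1  0   0 ]
  [ 0  0  1   0 ]
  [ 0  0  0  -1 ]
  [ 0  0  0   0 ]
R3 := -1·R3
  [ 1  1  0  0 ]
  [ 0  0  1  0 ]
  [ 0  0  0  1 ]
  [ 0  0  0  0 ]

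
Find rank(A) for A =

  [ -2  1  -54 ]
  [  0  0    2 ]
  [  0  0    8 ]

Multiply R1 by -1/2.
  [ 1  -1/2  27 ]
  [ 0     0   2 ]
  [ 0     0   8 ]
Multiply R2 by 1/2.
  [ 1  -1/2  27 ]
  [ 0     0   1 ]
  [ 0     0   8 ]
Subtract 8 times R2 from R3.
  [ 1  -1/2  27 ]
  [ 0     0   1 ]
  [ 0     0   0 ]
Subtract 27 times R2 from R1.
  [ 1  -1/2  0 ]
  [ 0     0  1 ]
  [ 0     0  0 ]
The reduced form has 2 nonzero rows.

rank = 2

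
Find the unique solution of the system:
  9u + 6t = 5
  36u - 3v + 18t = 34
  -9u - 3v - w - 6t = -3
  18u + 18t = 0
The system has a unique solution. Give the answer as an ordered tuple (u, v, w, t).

(5/3, -4/3, 2, -5/3)

Form the augmented matrix and row-reduce:
  [  9   0   0   6  |   5 ]
  [ 36  -3   0  18  |  34 ]
  [ -9  -3  -1  -6  |  -3 ]
  [ 18   0   0  18  |   0 ]
Multiply R1 by 1/9.
Subtract 36 times R1 from R2.
Add 9 times R1 to R3.
Subtract 18 times R1 from R4.
Multiply R2 by -1/3.
Add 3 times R2 to R3.
Multiply R3 by -1.
Multiply R4 by 1/6.
Add 6 times R4 to R3.
Subtract 2 times R4 from R2.
Subtract 2/3 times R4 from R1.
Reading off the last column: u = 5/3, v = -4/3, w = 2, t = -5/3.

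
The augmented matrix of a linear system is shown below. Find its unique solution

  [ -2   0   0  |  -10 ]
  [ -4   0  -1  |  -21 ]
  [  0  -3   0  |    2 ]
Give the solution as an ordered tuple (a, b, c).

(5, -2/3, 1)

Multiply r1 by -1/2.
  [  1   0   0  |    5 ]
  [ -4   0  -1  |  -21 ]
  [  0  -3   0  |    2 ]
Add 4 times r1 to r2.
  [ 1   0   0  |   5 ]
  [ 0   0  -1  |  -1 ]
  [ 0  -3   0  |   2 ]
Swap r2 and r3.
  [ 1   0   0  |   5 ]
  [ 0  -3   0  |   2 ]
  [ 0   0  -1  |  -1 ]
Multiply r2 by -1/3.
  [ 1  0   0  |     5 ]
  [ 0  1   0  |  -2/3 ]
  [ 0  0  -1  |    -1 ]
Multiply r3 by -1.
  [ 1  0  0  |     5 ]
  [ 0  1  0  |  -2/3 ]
  [ 0  0  1  |     1 ]
Reading off the last column: a = 5, b = -2/3, c = 1.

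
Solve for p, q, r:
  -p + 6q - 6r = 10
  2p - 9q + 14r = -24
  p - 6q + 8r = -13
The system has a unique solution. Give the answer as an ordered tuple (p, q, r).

Form the augmented matrix and row-reduce:
  [ -1   6  -6  |   10 ]
  [  2  -9  14  |  -24 ]
  [  1  -6   8  |  -13 ]
ρ1 ← -1·ρ1
  [ 1  -6   6  |  -10 ]
  [ 2  -9  14  |  -24 ]
  [ 1  -6   8  |  -13 ]
ρ2 ← ρ2 − 2·ρ1
  [ 1  -6  6  |  -10 ]
  [ 0   3  2  |   -4 ]
  [ 1  -6  8  |  -13 ]
ρ3 ← ρ3 − ρ1
  [ 1  -6  6  |  -10 ]
  [ 0   3  2  |   -4 ]
  [ 0   0  2  |   -3 ]
ρ2 ← 1/3·ρ2
  [ 1  -6    6  |   -10 ]
  [ 0   1  2/3  |  -4/3 ]
  [ 0   0    2  |    -3 ]
ρ3 ← 1/2·ρ3
  [ 1  -6    6  |   -10 ]
  [ 0   1  2/3  |  -4/3 ]
  [ 0   0    1  |  -3/2 ]
ρ2 ← ρ2 − 2/3·ρ3
  [ 1  -6  6  |   -10 ]
  [ 0   1  0  |  -1/3 ]
  [ 0   0  1  |  -3/2 ]
ρ1 ← ρ1 − 6·ρ3
  [ 1  -6  0  |    -1 ]
  [ 0   1  0  |  -1/3 ]
  [ 0   0  1  |  -3/2 ]
ρ1 ← ρ1 + 6·ρ2
  [ 1  0  0  |    -3 ]
  [ 0  1  0  |  -1/3 ]
  [ 0  0  1  |  -3/2 ]
Reading off the last column: p = -3, q = -1/3, r = -3/2.

(-3, -1/3, -3/2)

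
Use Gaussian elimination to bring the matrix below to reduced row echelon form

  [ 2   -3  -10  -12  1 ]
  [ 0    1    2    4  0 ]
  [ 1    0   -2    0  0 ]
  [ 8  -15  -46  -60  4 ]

ρ1 → 1/2·ρ1
  [ 1  -3/2   -5   -6  1/2 ]
  [ 0     1    2    4    0 ]
  [ 1     0   -2    0    0 ]
  [ 8   -15  -46  -60    4 ]
ρ3 → ρ3 − ρ1
  [ 1  -3/2   -5   -6   1/2 ]
  [ 0     1    2    4     0 ]
  [ 0   3/2    3    6  -1/2 ]
  [ 8   -15  -46  -60     4 ]
ρ4 → ρ4 − 8·ρ1
  [ 1  -3/2  -5   -6   1/2 ]
  [ 0     1   2    4     0 ]
  [ 0   3/2   3    6  -1/2 ]
  [ 0    -3  -6  -12     0 ]
ρ3 → ρ3 − 3/2·ρ2
  [ 1  -3/2  -5   -6   1/2 ]
  [ 0     1   2    4     0 ]
  [ 0     0   0    0  -1/2 ]
  [ 0    -3  -6  -12     0 ]
ρ4 → ρ4 + 3·ρ2
  [ 1  -3/2  -5  -6   1/2 ]
  [ 0     1   2   4     0 ]
  [ 0     0   0   0  -1/2 ]
  [ 0     0   0   0     0 ]
ρ3 → -2·ρ3
  [ 1  -3/2  -5  -6  1/2 ]
  [ 0     1   2   4    0 ]
  [ 0     0   0   0    1 ]
  [ 0     0   0   0    0 ]
ρ1 → ρ1 − 1/2·ρ3
  [ 1  -3/2  -5  -6  0 ]
  [ 0     1   2   4  0 ]
  [ 0     0   0   0  1 ]
  [ 0     0   0   0  0 ]
ρ1 → ρ1 + 3/2·ρ2
  [ 1  0  -2  0  0 ]
  [ 0  1   2  4  0 ]
  [ 0  0   0  0  1 ]
  [ 0  0   0  0  0 ]

[[1, 0, -2, 0, 0], [0, 1, 2, 4, 0], [0, 0, 0, 0, 1], [0, 0, 0, 0, 0]]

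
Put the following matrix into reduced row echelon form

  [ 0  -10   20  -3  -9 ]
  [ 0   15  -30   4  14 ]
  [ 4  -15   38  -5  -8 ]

ρ1 <=> ρ3
ρ1 := 1/4·ρ1
ρ2 := 1/15·ρ2
ρ3 := ρ3 + 10·ρ2
ρ3 := -3·ρ3
ρ2 := ρ2 − 4/15·ρ3
ρ1 := ρ1 + 5/4·ρ3
ρ1 := ρ1 + 15/4·ρ2

[[1, 0, 2, 0, 5/4], [0, 1, -2, 0, 6/5], [0, 0, 0, 1, -1]]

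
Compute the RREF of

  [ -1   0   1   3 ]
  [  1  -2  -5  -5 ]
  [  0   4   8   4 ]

[[1, 0, -1, -3], [0, 1, 2, 1], [0, 0, 0, 0]]

ρ1 := -1·ρ1
  [ 1   0  -1  -3 ]
  [ 1  -2  -5  -5 ]
  [ 0   4   8   4 ]
ρ2 := ρ2 − ρ1
  [ 1   0  -1  -3 ]
  [ 0  -2  -4  -2 ]
  [ 0   4   8   4 ]
ρ2 := -1/2·ρ2
  [ 1  0  -1  -3 ]
  [ 0  1   2   1 ]
  [ 0  4   8   4 ]
ρ3 := ρ3 − 4·ρ2
  [ 1  0  -1  -3 ]
  [ 0  1   2   1 ]
  [ 0  0   0   0 ]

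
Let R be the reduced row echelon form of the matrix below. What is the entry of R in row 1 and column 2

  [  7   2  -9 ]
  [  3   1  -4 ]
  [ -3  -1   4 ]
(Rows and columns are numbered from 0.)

R1 → 1/7·R1
  [  1  2/7  -9/7 ]
  [  3    1    -4 ]
  [ -3   -1     4 ]
R2 → R2 − 3·R1
  [  1  2/7  -9/7 ]
  [  0  1/7  -1/7 ]
  [ -3   -1     4 ]
R3 → R3 + 3·R1
  [ 1   2/7  -9/7 ]
  [ 0   1/7  -1/7 ]
  [ 0  -1/7   1/7 ]
R2 → 7·R2
  [ 1   2/7  -9/7 ]
  [ 0     1    -1 ]
  [ 0  -1/7   1/7 ]
R3 → R3 + 1/7·R2
  [ 1  2/7  -9/7 ]
  [ 0    1    -1 ]
  [ 0    0     0 ]
R1 → R1 − 2/7·R2
  [ 1  0  -1 ]
  [ 0  1  -1 ]
  [ 0  0   0 ]

-1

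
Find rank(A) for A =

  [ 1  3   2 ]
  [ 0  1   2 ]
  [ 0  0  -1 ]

rank = 3

R3 := -1·R3
  [ 1  3  2 ]
  [ 0  1  2 ]
  [ 0  0  1 ]
R2 := R2 − 2·R3
  [ 1  3  2 ]
  [ 0  1  0 ]
  [ 0  0  1 ]
R1 := R1 − 2·R3
  [ 1  3  0 ]
  [ 0  1  0 ]
  [ 0  0  1 ]
R1 := R1 − 3·R2
  [ 1  0  0 ]
  [ 0  1  0 ]
  [ 0  0  1 ]
The reduced form has 3 nonzero rows.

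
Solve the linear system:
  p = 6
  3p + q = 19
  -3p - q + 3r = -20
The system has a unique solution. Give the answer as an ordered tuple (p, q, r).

(6, 1, -1/3)

Form the augmented matrix and row-reduce:
  [  1   0  0  |    6 ]
  [  3   1  0  |   19 ]
  [ -3  -1  3  |  -20 ]
r2 ← r2 − 3·r1
  [  1   0  0  |    6 ]
  [  0   1  0  |    1 ]
  [ -3  -1  3  |  -20 ]
r3 ← r3 + 3·r1
  [ 1   0  0  |   6 ]
  [ 0   1  0  |   1 ]
  [ 0  -1  3  |  -2 ]
r3 ← r3 + r2
  [ 1  0  0  |   6 ]
  [ 0  1  0  |   1 ]
  [ 0  0  3  |  -1 ]
r3 ← 1/3·r3
  [ 1  0  0  |     6 ]
  [ 0  1  0  |     1 ]
  [ 0  0  1  |  -1/3 ]
Reading off the last column: p = 6, q = 1, r = -1/3.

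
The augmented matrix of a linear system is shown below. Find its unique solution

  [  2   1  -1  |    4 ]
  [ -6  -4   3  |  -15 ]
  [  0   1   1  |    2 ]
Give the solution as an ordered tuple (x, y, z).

Multiply ρ1 by 1/2.
  [  1  1/2  -1/2  |    2 ]
  [ -6   -4     3  |  -15 ]
  [  0    1     1  |    2 ]
Add 6 times ρ1 to ρ2.
  [ 1  1/2  -1/2  |   2 ]
  [ 0   -1     0  |  -3 ]
  [ 0    1     1  |   2 ]
Multiply ρ2 by -1.
  [ 1  1/2  -1/2  |  2 ]
  [ 0    1     0  |  3 ]
  [ 0    1     1  |  2 ]
Subtract ρ2 from ρ3.
  [ 1  1/2  -1/2  |   2 ]
  [ 0    1     0  |   3 ]
  [ 0    0     1  |  -1 ]
Add 1/2 times ρ3 to ρ1.
  [ 1  1/2  0  |  3/2 ]
  [ 0    1  0  |    3 ]
  [ 0    0  1  |   -1 ]
Subtract 1/2 times ρ2 from ρ1.
  [ 1  0  0  |   0 ]
  [ 0  1  0  |   3 ]
  [ 0  0  1  |  -1 ]
Reading off the last column: x = 0, y = 3, z = -1.

(0, 3, -1)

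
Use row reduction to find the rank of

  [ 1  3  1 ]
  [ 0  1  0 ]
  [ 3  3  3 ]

rank = 2

R3 := R3 − 3·R1
  [ 1   3  1 ]
  [ 0   1  0 ]
  [ 0  -6  0 ]
R3 := R3 + 6·R2
  [ 1  3  1 ]
  [ 0  1  0 ]
  [ 0  0  0 ]
R1 := R1 − 3·R2
  [ 1  0  1 ]
  [ 0  1  0 ]
  [ 0  0  0 ]
The reduced form has 2 nonzero rows.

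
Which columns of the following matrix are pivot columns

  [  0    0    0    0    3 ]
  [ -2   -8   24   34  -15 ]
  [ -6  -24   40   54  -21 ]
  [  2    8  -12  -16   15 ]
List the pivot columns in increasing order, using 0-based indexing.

0, 2, 4

ρ1 ↔ ρ2
  [ -2   -8   24   34  -15 ]
  [  0    0    0    0    3 ]
  [ -6  -24   40   54  -21 ]
  [  2    8  -12  -16   15 ]
ρ1 := -1/2·ρ1
  [  1    4  -12  -17  15/2 ]
  [  0    0    0    0     3 ]
  [ -6  -24   40   54   -21 ]
  [  2    8  -12  -16    15 ]
ρ3 := ρ3 + 6·ρ1
  [ 1  4  -12  -17  15/2 ]
  [ 0  0    0    0     3 ]
  [ 0  0  -32  -48    24 ]
  [ 2  8  -12  -16    15 ]
ρ4 := ρ4 − 2·ρ1
  [ 1  4  -12  -17  15/2 ]
  [ 0  0    0    0     3 ]
  [ 0  0  -32  -48    24 ]
  [ 0  0   12   18     0 ]
ρ2 ↔ ρ3
  [ 1  4  -12  -17  15/2 ]
  [ 0  0  -32  -48    24 ]
  [ 0  0    0    0     3 ]
  [ 0  0   12   18     0 ]
ρ2 := -1/32·ρ2
  [ 1  4  -12  -17  15/2 ]
  [ 0  0    1  3/2  -3/4 ]
  [ 0  0    0    0     3 ]
  [ 0  0   12   18     0 ]
ρ4 := ρ4 − 12·ρ2
  [ 1  4  -12  -17  15/2 ]
  [ 0  0    1  3/2  -3/4 ]
  [ 0  0    0    0     3 ]
  [ 0  0    0    0     9 ]
ρ3 := 1/3·ρ3
  [ 1  4  -12  -17  15/2 ]
  [ 0  0    1  3/2  -3/4 ]
  [ 0  0    0    0     1 ]
  [ 0  0    0    0     9 ]
ρ4 := ρ4 − 9·ρ3
  [ 1  4  -12  -17  15/2 ]
  [ 0  0    1  3/2  -3/4 ]
  [ 0  0    0    0     1 ]
  [ 0  0    0    0     0 ]
ρ2 := ρ2 + 3/4·ρ3
  [ 1  4  -12  -17  15/2 ]
  [ 0  0    1  3/2     0 ]
  [ 0  0    0    0     1 ]
  [ 0  0    0    0     0 ]
ρ1 := ρ1 − 15/2·ρ3
  [ 1  4  -12  -17  0 ]
  [ 0  0    1  3/2  0 ]
  [ 0  0    0    0  1 ]
  [ 0  0    0    0  0 ]
ρ1 := ρ1 + 12·ρ2
  [ 1  4  0    1  0 ]
  [ 0  0  1  3/2  0 ]
  [ 0  0  0    0  1 ]
  [ 0  0  0    0  0 ]
Pivot columns are the columns containing a leading 1.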